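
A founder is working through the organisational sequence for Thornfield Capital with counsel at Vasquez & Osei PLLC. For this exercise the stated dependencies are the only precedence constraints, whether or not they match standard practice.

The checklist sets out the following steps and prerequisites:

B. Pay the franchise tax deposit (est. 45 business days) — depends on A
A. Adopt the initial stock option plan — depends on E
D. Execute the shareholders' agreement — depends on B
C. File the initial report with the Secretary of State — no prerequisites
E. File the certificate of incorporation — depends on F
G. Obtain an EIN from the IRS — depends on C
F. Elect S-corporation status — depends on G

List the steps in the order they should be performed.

C has no prerequisites → C first.
G needed C, now all done → G.
F needed G, now all done → F.
That leaves E as the only ready step → E.
Next only A has its prerequisites met → A.
Next only B has its prerequisites met → B.
That leaves D as the only ready step → D.

C, G, F, E, A, B, D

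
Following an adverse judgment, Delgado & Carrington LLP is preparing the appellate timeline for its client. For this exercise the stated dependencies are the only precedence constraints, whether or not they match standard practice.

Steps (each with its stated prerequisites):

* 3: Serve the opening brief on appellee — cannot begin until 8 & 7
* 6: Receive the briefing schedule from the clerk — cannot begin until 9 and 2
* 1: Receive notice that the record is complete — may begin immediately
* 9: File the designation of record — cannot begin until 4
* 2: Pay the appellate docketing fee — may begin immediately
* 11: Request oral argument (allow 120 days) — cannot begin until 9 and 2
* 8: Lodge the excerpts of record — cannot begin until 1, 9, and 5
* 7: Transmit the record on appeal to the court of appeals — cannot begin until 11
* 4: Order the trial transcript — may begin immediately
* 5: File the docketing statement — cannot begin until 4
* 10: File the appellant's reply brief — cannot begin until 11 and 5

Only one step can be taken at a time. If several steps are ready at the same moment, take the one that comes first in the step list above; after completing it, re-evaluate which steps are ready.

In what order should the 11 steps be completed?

1 2 4 9 6 11 7 5 8 3 10

Nothing is required for 1, 2 and 4. 1 is listed earlier → 1 first.
Ready: 2 and 4. 2 is listed earlier → 2.
That leaves 4 as the only ready step → 4.
Now 9 and 5 have their prerequisites met. 9 is listed earlier, so 9 next.
6 and 11 now also ready, so the ready set is {6, 11, 5}; 6 is listed earlier → 6.
Now 11 and 5 have their prerequisites met. 11 is listed earlier, so 11 next.
Now 7 and 5 have their prerequisites met. 7 is listed earlier, so 7 next.
That leaves 5 as the only ready step → 5.
8 and 10 are both available; 8 is listed earlier → 8.
3 now also ready, so the ready set is {3, 10}; 3 is listed earlier → 3.
That leaves 10 as the only ready step → 10.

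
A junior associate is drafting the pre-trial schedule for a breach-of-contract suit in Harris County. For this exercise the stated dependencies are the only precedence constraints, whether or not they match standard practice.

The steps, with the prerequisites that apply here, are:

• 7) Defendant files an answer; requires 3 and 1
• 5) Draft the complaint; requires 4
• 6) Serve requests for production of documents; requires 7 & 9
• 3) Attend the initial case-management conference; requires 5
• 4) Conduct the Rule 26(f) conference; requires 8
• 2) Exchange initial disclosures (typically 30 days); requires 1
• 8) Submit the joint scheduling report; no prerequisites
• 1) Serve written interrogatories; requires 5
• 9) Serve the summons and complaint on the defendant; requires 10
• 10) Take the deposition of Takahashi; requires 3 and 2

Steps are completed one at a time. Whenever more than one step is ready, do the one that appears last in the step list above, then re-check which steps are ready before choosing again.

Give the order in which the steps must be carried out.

8 4 5 1 2 3 10 9 7 6

Only 8 has no prerequisites, so it is first.
4 needed 8, now all done → 4.
5 needed 4, now all done → 5.
1 and 3 are both available; 1 is listed later → 1.
2 now also ready, so the ready set is {2, 3}; 2 is listed later → 2.
3 needed 5, now all done → 3.
10 and 7 are both available; 10 is listed later → 10.
Ready: 9 and 7. 9 is listed later → 9.
7 needed 1 and 3, now all done → 7.
6 is the only step now ready → 6.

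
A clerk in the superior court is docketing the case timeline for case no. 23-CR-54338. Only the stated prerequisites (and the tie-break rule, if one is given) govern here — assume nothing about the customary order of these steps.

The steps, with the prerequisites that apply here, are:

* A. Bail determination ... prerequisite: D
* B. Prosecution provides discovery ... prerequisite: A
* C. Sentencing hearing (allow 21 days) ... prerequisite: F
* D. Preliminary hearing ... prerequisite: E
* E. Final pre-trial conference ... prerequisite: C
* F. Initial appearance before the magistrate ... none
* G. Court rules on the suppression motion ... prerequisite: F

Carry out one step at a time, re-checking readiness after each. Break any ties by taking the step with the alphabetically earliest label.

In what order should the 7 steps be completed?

F → C → E → D → A → B → G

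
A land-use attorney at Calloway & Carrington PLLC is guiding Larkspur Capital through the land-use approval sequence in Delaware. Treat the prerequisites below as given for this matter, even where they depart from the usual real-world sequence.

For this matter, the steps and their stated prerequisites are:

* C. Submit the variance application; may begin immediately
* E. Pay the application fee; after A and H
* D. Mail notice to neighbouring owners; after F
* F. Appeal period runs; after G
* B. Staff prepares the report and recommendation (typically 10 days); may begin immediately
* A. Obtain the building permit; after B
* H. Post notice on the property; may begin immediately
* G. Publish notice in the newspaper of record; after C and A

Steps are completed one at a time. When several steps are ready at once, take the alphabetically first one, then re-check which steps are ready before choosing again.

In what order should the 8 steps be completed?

B A C G F D H E

B, C and H have no prerequisites; B has the earlier label, so B is first.
A now also ready, so the ready set is {A, C, H}; A has the earlier label → A.
Now C and H have their prerequisites met. C has the earlier label, so C next.
G now also ready, so the ready set is {G, H}; G has the earlier label → G.
F and H are both available; F has the earlier label → F.
D and H are both available; D has the earlier label → D.
Next only H has its prerequisites met → H.
E is the only step now ready → E.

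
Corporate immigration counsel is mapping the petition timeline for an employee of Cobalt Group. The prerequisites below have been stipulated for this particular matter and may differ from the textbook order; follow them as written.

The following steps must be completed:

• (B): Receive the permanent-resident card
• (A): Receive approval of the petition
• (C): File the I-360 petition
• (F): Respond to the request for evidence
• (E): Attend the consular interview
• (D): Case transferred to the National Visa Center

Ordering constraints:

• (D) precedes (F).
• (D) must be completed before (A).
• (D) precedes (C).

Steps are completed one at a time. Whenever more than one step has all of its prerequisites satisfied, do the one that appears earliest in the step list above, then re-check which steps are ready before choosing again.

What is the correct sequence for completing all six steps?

(B), (E), (D), (A), (C), (F)

(B), (E) and (D) have no prerequisites; (B) is listed earlier, so (B) is first.
(E) and (D) are both available; (E) is listed earlier → (E).
That leaves (D) as the only ready step → (D).
Ready: (A), (C) and (F). (A) is listed earlier → (A).
(C) and (F) are both available; (C) is listed earlier → (C).
(F) needed (D), now all done → (F).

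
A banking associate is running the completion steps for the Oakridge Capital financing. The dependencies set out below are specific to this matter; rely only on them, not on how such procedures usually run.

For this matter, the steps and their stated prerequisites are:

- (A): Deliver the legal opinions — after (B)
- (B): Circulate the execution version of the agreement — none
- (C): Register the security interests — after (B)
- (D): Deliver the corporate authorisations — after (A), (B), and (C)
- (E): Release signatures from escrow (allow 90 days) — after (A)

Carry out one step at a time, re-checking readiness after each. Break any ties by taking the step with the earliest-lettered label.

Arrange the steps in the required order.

(B) is the only step with nothing outstanding, so it goes first.
Ready: (A) and (C). (A) has the earlier label → (A).
Ready: (C) and (E). (C) has the earlier label → (C).
(D) now also ready, so the ready set is {(D), (E)}; (D) has the earlier label → (D).
(E) is the only step now ready → (E).

(B), (A), (C), (D), (E)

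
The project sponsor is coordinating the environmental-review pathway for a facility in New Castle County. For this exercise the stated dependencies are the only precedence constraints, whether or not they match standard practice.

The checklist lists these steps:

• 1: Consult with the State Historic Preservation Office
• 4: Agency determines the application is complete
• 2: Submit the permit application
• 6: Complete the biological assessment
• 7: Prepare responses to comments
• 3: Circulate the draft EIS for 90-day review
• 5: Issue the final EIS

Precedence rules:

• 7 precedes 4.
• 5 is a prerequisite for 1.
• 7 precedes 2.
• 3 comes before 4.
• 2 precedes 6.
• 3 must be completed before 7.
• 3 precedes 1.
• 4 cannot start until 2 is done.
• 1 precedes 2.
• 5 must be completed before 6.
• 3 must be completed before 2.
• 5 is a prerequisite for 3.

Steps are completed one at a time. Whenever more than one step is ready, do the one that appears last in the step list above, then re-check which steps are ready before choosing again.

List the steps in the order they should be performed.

5 is the only step with nothing outstanding, so it goes first.
3 needed 5, now all done → 3.
Now 7 and 1 have their prerequisites met. 7 is listed later, so 7 next.
1 is the only step now ready → 1.
2 is the only step now ready → 2.
6 and 4 are both available; 6 is listed later → 6.
That leaves 4 as the only ready step → 4.

5 3 7 1 2 6 4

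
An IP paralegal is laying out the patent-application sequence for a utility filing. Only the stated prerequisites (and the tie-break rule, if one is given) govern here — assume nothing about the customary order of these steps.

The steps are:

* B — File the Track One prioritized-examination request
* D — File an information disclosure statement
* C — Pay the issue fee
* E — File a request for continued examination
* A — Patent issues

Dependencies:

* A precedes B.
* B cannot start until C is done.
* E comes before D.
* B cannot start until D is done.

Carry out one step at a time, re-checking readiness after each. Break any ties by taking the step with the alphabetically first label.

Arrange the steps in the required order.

A → C → E → D → B

Nothing is required for A, C and E. A has the earlier label → A first.
Ready: C and E. C has the earlier label → C.
That leaves E as the only ready step → E.
D is the only step now ready → D.
B is the only step now ready → B.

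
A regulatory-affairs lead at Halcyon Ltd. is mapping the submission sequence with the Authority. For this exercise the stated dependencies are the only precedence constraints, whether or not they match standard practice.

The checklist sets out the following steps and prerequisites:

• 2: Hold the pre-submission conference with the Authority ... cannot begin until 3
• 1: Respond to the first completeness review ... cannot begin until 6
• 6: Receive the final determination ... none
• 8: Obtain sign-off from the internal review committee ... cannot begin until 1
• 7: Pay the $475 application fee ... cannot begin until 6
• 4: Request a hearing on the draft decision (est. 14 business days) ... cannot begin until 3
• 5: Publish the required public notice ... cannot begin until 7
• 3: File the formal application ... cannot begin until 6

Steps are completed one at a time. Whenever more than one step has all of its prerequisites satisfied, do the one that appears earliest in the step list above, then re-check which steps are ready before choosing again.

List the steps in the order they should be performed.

Only 6 has no prerequisites, so it is first.
Now 1, 7 and 3 have their prerequisites met. 1 is listed earlier, so 1 next.
8 now also ready, so the ready set is {8, 7, 3}; 8 is listed earlier → 8.
7 and 3 are both available; 7 is listed earlier → 7.
Now 5 and 3 have their prerequisites met. 5 is listed earlier, so 5 next.
Next only 3 has its prerequisites met → 3.
2 and 4 are both available; 2 is listed earlier → 2.
4 needed 3, now all done → 4.

6 → 1 → 8 → 7 → 5 → 3 → 2 → 4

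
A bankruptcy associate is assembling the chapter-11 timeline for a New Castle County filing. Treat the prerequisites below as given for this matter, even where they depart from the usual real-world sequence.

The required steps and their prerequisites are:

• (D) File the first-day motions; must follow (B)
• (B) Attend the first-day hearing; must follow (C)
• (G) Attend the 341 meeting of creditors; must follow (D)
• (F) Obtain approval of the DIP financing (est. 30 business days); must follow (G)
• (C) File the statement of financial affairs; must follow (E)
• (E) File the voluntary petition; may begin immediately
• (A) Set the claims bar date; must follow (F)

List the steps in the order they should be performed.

(E), (C), (B), (D), (G), (F), (A)

(E) is the only step with nothing outstanding, so it goes first.
Next only (C) has its prerequisites met → (C).
That leaves (B) as the only ready step → (B).
Next only (D) has its prerequisites met → (D).
(G) needed (D), now all done → (G).
Next only (F) has its prerequisites met → (F).
Next only (A) has its prerequisites met → (A).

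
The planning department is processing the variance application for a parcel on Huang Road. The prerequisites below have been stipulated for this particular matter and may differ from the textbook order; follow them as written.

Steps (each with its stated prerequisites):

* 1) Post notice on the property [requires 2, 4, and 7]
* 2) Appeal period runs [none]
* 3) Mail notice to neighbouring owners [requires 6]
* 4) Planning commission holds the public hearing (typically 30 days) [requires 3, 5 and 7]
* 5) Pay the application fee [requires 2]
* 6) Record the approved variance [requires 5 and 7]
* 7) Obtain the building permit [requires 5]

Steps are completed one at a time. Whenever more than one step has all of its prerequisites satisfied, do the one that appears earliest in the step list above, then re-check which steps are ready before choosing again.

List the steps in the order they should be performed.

2 has no prerequisites → 2 first.
5 is the only step now ready → 5.
7 is the only step now ready → 7.
6 needed 5 and 7, now all done → 6.
Next only 3 has its prerequisites met → 3.
That leaves 4 as the only ready step → 4.
Next only 1 has its prerequisites met → 1.

2, 5, 7, 6, 3, 4, 1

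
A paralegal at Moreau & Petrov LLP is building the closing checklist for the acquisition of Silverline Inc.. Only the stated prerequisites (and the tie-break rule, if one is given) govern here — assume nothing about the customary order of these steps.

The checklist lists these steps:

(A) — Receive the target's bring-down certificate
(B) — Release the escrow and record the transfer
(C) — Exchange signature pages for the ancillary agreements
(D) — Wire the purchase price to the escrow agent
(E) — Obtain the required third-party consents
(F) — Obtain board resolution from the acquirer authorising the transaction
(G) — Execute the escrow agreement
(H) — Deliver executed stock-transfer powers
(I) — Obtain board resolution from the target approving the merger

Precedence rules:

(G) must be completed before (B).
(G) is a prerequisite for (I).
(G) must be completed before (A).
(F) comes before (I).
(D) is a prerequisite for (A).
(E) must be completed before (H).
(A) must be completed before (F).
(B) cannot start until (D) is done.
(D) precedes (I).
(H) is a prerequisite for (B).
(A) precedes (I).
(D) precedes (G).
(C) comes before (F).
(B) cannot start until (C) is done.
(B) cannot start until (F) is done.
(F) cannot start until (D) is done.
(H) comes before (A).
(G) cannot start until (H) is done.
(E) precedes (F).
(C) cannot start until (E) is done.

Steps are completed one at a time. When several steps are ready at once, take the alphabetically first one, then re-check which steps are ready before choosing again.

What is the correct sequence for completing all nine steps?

(D) and (E) have no prerequisites; (D) has the earlier label, so (D) is first.
(E) is the only step now ready → (E).
Now (C) and (H) have their prerequisites met. (C) has the earlier label, so (C) next.
(H) needed (E), now all done → (H).
Next only (G) has its prerequisites met → (G).
Next only (A) has its prerequisites met → (A).
That leaves (F) as the only ready step → (F).
Now (B) and (I) have their prerequisites met. (B) has the earlier label, so (B) next.
(I) is the only step now ready → (I).

(D) → (E) → (C) → (H) → (G) → (A) → (F) → (B) → (I)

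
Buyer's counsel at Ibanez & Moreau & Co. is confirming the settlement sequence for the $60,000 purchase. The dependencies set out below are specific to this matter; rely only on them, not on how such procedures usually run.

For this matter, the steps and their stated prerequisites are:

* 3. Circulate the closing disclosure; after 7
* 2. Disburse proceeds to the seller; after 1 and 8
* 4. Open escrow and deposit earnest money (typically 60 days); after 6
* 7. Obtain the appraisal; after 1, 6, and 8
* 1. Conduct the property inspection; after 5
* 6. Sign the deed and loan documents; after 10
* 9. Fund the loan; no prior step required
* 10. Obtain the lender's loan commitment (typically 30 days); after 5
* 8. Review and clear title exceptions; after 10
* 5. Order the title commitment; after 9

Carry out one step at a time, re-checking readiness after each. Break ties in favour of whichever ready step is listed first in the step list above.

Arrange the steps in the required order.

9 5 1 10 6 4 8 2 7 3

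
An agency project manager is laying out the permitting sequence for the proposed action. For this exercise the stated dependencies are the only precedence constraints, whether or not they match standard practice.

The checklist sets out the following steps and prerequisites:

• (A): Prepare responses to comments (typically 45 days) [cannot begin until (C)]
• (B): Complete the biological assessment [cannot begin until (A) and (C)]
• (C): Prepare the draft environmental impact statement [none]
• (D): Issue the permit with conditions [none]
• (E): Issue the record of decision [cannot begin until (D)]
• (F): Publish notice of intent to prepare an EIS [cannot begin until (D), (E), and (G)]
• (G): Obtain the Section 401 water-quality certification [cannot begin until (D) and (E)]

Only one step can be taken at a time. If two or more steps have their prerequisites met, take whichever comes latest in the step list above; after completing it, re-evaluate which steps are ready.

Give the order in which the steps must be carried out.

Nothing is required for (D) and (C). (D) is listed later → (D) first.
Now (E) and (C) have their prerequisites met. (E) is listed later, so (E) next.
(G) now also ready, so the ready set is {(G), (C)}; (G) is listed later → (G).
Ready: (F) and (C). (F) is listed later → (F).
(C) is the only step now ready → (C).
(A) needed (C), now all done → (A).
Next only (B) has its prerequisites met → (B).

(D), (E), (G), (F), (C), (A), (B)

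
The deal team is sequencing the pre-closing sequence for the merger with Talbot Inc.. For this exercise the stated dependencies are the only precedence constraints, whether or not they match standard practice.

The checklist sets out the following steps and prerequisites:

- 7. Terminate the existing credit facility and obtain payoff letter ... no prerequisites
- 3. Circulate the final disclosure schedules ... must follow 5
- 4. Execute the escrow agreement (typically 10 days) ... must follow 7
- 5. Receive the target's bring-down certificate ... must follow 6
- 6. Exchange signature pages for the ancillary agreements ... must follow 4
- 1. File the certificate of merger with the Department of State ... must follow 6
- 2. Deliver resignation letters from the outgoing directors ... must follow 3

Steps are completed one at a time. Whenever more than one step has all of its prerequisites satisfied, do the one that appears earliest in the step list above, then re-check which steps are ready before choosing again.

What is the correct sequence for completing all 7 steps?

7, 4, 6, 5, 3, 1, 2

Only 7 has no prerequisites, so it is first.
4 is the only step now ready → 4.
6 needed 4, now all done → 6.
5 and 1 are both available; 5 is listed earlier → 5.
3 now also ready, so the ready set is {3, 1}; 3 is listed earlier → 3.
2 now also ready, so the ready set is {1, 2}; 1 is listed earlier → 1.
2 needed 3, now all done → 2.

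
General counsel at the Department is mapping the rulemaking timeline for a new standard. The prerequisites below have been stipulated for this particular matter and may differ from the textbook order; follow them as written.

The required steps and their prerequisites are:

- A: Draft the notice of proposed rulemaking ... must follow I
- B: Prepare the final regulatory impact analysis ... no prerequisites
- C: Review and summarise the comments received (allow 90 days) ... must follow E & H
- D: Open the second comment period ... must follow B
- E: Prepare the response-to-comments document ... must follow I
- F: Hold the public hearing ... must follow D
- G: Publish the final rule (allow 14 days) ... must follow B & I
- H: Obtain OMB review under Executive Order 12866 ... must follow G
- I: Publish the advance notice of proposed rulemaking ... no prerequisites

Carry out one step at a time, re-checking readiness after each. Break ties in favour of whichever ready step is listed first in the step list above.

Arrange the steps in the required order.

B → D → F → I → A → E → G → H → C

B and I have no prerequisites; B is listed earlier, so B is first.
D now also ready, so the ready set is {D, I}; D is listed earlier → D.
F and I are both available; F is listed earlier → F.
I is the only step now ready → I.
Now A, E and G have their prerequisites met. A is listed earlier, so A next.
Now E and G have their prerequisites met. E is listed earlier, so E next.
G is the only step now ready → G.
H needed G, now all done → H.
That leaves C as the only ready step → C.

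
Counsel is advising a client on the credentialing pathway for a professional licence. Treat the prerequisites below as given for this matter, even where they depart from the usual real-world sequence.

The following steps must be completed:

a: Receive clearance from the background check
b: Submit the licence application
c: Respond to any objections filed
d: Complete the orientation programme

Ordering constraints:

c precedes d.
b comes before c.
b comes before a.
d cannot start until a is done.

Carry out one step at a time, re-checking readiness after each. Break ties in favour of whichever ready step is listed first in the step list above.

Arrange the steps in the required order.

Only b has no prerequisites, so it is first.
a and c are both available; a is listed earlier → a.
That leaves c as the only ready step → c.
d is the only step now ready → d.

b a c d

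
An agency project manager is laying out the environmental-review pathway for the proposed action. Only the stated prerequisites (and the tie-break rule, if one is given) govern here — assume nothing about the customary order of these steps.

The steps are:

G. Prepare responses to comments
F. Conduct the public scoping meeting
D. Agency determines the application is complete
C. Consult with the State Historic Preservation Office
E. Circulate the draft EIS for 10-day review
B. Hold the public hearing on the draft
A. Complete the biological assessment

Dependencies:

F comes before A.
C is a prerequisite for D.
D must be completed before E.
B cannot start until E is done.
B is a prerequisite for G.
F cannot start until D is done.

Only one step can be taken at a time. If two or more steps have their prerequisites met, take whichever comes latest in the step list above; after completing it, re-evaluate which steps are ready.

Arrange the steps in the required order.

C D E B F A G

Only C has no prerequisites, so it is first.
Next only D has its prerequisites met → D.
Ready: E and F. E is listed later → E.
B now also ready, so the ready set is {B, F}; B is listed later → B.
Ready: F and G. F is listed later → F.
A now also ready, so the ready set is {A, G}; A is listed later → A.
Next only G has its prerequisites met → G.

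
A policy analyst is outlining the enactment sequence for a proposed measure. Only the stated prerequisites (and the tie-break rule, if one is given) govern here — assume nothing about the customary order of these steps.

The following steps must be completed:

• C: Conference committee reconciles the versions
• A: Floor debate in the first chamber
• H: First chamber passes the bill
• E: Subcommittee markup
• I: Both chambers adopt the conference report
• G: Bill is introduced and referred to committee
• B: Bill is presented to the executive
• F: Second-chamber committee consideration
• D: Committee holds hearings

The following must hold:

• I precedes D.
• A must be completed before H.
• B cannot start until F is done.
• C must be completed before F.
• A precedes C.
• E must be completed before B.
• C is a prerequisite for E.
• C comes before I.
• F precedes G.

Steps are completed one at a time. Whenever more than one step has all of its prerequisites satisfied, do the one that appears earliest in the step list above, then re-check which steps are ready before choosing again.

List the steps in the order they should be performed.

A is the only step with nothing outstanding, so it goes first.
Now C and H have their prerequisites met. C is listed earlier, so C next.
Now H, E, I and F have their prerequisites met. H is listed earlier, so H next.
E, I and F are all available; E is listed earlier → E.
Now I and F have their prerequisites met. I is listed earlier, so I next.
D now also ready, so the ready set is {F, D}; F is listed earlier → F.
G and B now also ready, so the ready set is {G, B, D}; G is listed earlier → G.
Now B and D have their prerequisites met. B is listed earlier, so B next.
Next only D has its prerequisites met → D.

A, C, H, E, I, F, G, B, D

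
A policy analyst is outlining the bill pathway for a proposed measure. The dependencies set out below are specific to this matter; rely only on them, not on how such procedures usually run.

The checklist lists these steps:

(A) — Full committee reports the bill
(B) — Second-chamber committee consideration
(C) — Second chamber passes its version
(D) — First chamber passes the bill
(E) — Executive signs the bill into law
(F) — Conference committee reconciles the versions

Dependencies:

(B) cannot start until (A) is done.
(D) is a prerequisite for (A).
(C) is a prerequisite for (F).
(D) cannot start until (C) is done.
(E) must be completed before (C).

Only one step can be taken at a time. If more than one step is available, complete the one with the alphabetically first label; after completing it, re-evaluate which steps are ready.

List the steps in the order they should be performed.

(E) → (C) → (D) → (A) → (B) → (F)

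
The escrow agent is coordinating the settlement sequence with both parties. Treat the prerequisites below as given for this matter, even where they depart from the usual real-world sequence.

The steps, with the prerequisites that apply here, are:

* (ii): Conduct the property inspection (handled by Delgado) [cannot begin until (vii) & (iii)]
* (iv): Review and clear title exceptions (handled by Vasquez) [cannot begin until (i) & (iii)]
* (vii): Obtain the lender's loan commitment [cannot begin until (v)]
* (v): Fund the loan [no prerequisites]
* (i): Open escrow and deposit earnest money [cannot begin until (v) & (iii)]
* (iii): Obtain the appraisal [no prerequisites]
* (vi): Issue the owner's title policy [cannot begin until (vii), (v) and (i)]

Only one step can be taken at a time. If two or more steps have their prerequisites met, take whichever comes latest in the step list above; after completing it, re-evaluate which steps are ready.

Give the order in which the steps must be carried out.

(iii) (v) (i) (vii) (vi) (iv) (ii)

(iii) and (v) have no prerequisites; (iii) is listed later, so (iii) is first.
Next only (v) has its prerequisites met → (v).
(i) and (vii) are both available; (i) is listed later → (i).
(vii) and (iv) are both available; (vii) is listed later → (vii).
Ready: (vi), (iv) and (ii). (vi) is listed later → (vi).
Now (iv) and (ii) have their prerequisites met. (iv) is listed later, so (iv) next.
(ii) is the only step now ready → (ii).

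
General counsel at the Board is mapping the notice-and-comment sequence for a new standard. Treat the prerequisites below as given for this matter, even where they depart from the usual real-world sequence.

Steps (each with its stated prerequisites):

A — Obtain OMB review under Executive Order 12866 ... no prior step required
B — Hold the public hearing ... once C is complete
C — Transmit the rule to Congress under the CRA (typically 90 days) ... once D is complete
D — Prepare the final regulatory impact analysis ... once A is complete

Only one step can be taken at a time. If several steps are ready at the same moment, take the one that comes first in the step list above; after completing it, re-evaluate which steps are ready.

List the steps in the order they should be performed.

A, D, C, B

A is the only step with nothing outstanding, so it goes first.
That leaves D as the only ready step → D.
C is the only step now ready → C.
That leaves B as the only ready step → B.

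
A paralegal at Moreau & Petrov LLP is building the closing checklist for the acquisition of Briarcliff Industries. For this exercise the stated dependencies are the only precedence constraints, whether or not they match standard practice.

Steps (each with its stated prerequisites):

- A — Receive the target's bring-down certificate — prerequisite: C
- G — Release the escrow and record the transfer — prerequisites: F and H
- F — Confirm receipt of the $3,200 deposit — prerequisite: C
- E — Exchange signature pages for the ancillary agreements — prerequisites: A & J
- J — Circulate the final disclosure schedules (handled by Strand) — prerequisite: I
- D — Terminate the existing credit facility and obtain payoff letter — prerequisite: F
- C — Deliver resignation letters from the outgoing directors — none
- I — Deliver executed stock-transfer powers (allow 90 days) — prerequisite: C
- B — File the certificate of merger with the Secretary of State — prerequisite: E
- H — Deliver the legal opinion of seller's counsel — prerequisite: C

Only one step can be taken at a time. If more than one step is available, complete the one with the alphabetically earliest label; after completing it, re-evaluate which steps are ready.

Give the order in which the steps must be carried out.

C → A → F → D → H → G → I → J → E → B

Only C has no prerequisites, so it is first.
Now A, F, H and I have their prerequisites met. A has the earlier label, so A next.
F, H and I are all available; F has the earlier label → F.
D now also ready, so the ready set is {D, H, I}; D has the earlier label → D.
H and I are both available; H has the earlier label → H.
Ready: G and I. G has the earlier label → G.
I is the only step now ready → I.
Next only J has its prerequisites met → J.
E needed A and J, now all done → E.
B needed E, now all done → B.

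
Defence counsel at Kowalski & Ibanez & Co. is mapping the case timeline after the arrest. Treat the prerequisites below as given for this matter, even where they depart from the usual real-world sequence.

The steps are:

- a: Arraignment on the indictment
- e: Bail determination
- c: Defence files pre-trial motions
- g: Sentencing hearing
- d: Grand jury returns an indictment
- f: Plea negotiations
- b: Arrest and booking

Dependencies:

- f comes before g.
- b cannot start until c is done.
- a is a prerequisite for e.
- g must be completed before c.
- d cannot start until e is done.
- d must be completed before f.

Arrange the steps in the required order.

a e d f g c b

a is the only step with nothing outstanding, so it goes first.
e needed a, now all done → e.
d is the only step now ready → d.
f is the only step now ready → f.
g needed f, now all done → g.
c needed g, now all done → c.
Next only b has its prerequisites met → b.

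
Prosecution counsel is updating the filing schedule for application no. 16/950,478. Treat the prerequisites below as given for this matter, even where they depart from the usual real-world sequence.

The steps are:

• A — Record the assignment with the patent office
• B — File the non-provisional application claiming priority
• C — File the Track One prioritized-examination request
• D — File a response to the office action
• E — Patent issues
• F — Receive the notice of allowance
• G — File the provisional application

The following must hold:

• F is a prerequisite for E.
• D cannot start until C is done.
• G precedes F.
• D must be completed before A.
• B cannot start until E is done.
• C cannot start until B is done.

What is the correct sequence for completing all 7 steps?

G has no prerequisites → G first.
Next only F has its prerequisites met → F.
That leaves E as the only ready step → E.
That leaves B as the only ready step → B.
C is the only step now ready → C.
D needed C, now all done → D.
That leaves A as the only ready step → A.

G → F → E → B → C → D → A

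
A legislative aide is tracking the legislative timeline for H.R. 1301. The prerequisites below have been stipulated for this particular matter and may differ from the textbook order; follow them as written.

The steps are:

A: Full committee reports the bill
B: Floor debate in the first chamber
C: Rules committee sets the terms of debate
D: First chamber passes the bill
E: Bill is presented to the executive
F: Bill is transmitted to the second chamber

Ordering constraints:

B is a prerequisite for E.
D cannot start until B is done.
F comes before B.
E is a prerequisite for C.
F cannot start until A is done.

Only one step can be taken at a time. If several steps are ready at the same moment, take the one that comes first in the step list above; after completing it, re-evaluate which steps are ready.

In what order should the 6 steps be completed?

A → F → B → D → E → C

A is the only step with nothing outstanding, so it goes first.
Next only F has its prerequisites met → F.
B needed F, now all done → B.
Ready: D and E. D is listed earlier → D.
E is the only step now ready → E.
C is the only step now ready → C.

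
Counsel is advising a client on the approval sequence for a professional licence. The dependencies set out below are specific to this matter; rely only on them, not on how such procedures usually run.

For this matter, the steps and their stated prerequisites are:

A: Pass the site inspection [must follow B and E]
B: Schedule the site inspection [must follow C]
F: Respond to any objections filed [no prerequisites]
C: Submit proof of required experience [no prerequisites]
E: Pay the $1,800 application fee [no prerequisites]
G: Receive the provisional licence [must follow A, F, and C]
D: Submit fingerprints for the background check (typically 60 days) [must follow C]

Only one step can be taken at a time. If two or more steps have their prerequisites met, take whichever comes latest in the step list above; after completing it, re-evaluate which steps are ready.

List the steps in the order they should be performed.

E → C → D → F → B → A → G

E, C and F have no prerequisites; E is listed later, so E is first.
Now C and F have their prerequisites met. C is listed later, so C next.
Ready: D, F and B. D is listed later → D.
Ready: F and B. F is listed later → F.
Next only B has its prerequisites met → B.
That leaves A as the only ready step → A.
G needed C, F and A, now all done → G.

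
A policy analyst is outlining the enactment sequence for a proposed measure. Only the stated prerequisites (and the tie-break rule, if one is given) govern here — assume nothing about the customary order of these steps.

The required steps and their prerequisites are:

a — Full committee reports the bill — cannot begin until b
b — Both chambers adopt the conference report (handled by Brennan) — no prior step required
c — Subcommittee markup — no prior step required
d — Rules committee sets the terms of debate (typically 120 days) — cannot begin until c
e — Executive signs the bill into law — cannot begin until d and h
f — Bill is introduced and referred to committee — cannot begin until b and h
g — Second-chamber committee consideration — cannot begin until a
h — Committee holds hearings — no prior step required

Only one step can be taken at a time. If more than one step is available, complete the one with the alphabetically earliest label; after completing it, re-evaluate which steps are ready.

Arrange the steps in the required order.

Nothing is required for b, c and h. b has the earlier label → b first.
a now also ready, so the ready set is {a, c, h}; a has the earlier label → a.
Ready: c, g and h. c has the earlier label → c.
Ready: d, g and h. d has the earlier label → d.
Now g and h have their prerequisites met. g has the earlier label, so g next.
h is the only step now ready → h.
e and f are both available; e has the earlier label → e.
Next only f has its prerequisites met → f.

b, a, c, d, g, h, e, f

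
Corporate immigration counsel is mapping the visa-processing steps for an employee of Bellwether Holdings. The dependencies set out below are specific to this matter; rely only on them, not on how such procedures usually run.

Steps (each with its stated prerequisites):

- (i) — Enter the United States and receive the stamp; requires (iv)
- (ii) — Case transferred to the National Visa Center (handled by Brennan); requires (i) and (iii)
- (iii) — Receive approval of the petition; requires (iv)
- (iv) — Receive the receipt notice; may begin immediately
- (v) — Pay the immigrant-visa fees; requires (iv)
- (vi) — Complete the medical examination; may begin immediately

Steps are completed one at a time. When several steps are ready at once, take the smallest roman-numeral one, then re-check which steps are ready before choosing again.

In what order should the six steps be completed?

(iv), (i), (iii), (ii), (v), (vi)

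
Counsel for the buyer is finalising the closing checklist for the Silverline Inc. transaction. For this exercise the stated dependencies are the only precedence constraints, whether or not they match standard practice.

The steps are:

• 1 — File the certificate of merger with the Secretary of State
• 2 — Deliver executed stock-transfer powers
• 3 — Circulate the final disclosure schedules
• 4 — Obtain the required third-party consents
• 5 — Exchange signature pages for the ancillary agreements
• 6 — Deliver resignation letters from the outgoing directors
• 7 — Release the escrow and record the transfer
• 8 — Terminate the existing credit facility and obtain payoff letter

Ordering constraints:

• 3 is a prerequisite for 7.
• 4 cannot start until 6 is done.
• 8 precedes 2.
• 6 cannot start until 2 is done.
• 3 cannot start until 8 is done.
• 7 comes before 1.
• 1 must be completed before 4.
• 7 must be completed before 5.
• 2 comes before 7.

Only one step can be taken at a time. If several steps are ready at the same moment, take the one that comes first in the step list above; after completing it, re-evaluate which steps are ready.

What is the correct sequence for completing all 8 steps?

Only 8 has no prerequisites, so it is first.
Now 2 and 3 have their prerequisites met. 2 is listed earlier, so 2 next.
6 now also ready, so the ready set is {3, 6}; 3 is listed earlier → 3.
Ready: 6 and 7. 6 is listed earlier → 6.
That leaves 7 as the only ready step → 7.
Ready: 1 and 5. 1 is listed earlier → 1.
4 now also ready, so the ready set is {4, 5}; 4 is listed earlier → 4.
5 needed 7, now all done → 5.

8 → 2 → 3 → 6 → 7 → 1 → 4 → 5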